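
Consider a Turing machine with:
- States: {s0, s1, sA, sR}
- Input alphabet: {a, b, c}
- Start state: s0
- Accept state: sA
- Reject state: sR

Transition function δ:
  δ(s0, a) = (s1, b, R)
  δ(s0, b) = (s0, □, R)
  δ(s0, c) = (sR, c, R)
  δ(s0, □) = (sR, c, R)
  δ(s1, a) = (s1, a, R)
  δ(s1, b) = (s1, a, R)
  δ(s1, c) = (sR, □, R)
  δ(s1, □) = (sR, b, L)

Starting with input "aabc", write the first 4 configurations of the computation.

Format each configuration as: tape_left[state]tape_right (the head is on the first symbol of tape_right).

Transitions applied:
Step 1: δ(s0, a) = (s1, b, R)
Step 2: δ(s1, a) = (s1, a, R)
Step 3: δ(s1, b) = (s1, a, R)

The first 4 configurations are:
[s0]aabc ⊢ b[s1]abc ⊢ ba[s1]bc ⊢ baa[s1]c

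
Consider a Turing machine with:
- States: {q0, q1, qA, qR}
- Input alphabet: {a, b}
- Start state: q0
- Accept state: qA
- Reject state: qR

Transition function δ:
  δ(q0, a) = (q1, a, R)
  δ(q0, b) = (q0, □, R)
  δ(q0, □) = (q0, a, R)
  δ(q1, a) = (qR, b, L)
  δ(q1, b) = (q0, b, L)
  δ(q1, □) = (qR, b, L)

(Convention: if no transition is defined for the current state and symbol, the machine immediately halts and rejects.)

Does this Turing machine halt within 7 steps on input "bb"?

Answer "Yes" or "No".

Execution trace:
Initial: [q0]bb
Step 1: δ(q0, b) = (q0, □, R) → □[q0]b
Step 2: δ(q0, b) = (q0, □, R) → □□[q0]□
Step 3: δ(q0, □) = (q0, a, R) → □□a[q0]□
Step 4: δ(q0, □) = (q0, a, R) → □□aa[q0]□
Step 5: δ(q0, □) = (q0, a, R) → □□aaa[q0]□
Step 6: δ(q0, □) = (q0, a, R) → □□aaaa[q0]□
Step 7: δ(q0, □) = (q0, a, R) → □□aaaaa[q0]□

The machine has not reached a halting state after 7 steps.
The machine did not halt within the 7-step bound.

Answer: No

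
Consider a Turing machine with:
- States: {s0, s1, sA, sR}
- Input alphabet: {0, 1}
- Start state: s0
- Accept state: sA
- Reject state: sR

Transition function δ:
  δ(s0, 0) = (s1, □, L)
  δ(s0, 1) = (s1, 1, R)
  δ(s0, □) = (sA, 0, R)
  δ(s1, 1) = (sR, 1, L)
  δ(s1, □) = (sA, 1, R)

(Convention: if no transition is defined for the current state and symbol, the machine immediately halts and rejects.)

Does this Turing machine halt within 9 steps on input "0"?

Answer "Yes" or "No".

Execution trace:
Initial: [s0]0
Step 1: δ(s0, 0) = (s1, □, L) → [s1]□□
Step 2: δ(s1, □) = (sA, 1, R) → 1[sA]□

The machine reaches the accept state sA and halts.
The machine halted after 2 steps (within the 9-step bound).

Answer: Yes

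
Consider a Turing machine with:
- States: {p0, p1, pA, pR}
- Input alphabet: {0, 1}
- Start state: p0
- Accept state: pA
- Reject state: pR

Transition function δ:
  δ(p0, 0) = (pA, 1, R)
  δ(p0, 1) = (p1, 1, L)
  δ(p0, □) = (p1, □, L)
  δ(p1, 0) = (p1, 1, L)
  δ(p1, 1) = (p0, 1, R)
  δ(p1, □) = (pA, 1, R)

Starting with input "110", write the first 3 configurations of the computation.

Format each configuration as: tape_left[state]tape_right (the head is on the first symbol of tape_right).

Transitions applied:
Step 1: δ(p0, 1) = (p1, 1, L)
Step 2: δ(p1, □) = (pA, 1, R)

The first 3 configurations are:
[p0]110 ⊢ [p1]□110 ⊢ 1[pA]110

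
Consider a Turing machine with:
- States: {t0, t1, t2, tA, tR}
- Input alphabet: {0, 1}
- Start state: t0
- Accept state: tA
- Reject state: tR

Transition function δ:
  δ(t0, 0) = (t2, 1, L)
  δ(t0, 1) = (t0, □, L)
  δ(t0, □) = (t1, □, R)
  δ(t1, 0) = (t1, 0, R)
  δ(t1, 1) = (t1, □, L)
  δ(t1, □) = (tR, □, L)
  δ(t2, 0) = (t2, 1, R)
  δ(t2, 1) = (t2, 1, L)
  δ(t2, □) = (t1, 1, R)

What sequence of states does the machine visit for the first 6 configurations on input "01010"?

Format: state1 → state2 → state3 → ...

Execution trace:
Initial: [t0]01010
Step 1: δ(t0, 0) = (t2, 1, L) → [t2]□11010
Step 2: δ(t2, □) = (t1, 1, R) → 1[t1]11010
Step 3: δ(t1, 1) = (t1, □, L) → [t1]1□1010
Step 4: δ(t1, 1) = (t1, □, L) → [t1]□□□1010
Step 5: δ(t1, □) = (tR, □, L) → [tR]□□□□1010

The machine reaches the reject state tR and halts.

State sequence: t0 → t2 → t1 → t1 → t1 → tR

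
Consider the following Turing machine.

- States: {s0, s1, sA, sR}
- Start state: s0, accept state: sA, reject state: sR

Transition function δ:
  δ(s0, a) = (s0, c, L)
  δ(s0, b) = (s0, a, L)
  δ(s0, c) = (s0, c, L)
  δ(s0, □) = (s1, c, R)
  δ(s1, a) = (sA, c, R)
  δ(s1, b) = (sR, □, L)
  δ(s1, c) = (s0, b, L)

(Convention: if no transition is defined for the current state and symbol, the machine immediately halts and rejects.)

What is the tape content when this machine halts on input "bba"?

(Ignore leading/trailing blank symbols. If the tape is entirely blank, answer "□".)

Execution trace:
Initial: [s0]bba
Step 1: δ(s0, b) = (s0, a, L) → [s0]□aba
Step 2: δ(s0, □) = (s1, c, R) → c[s1]aba
Step 3: δ(s1, a) = (sA, c, R) → cc[sA]ba

The machine reaches the accept state sA and halts.

Final tape (ignoring leading/trailing blanks): ccba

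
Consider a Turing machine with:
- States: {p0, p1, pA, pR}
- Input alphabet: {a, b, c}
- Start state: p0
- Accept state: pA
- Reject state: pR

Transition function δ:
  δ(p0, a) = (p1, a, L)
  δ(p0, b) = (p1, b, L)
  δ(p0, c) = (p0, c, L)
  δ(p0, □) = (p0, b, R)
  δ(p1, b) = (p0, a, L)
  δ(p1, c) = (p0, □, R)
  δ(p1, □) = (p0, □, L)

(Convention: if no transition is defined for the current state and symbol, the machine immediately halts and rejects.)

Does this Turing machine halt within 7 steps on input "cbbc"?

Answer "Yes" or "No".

Execution trace:
Initial: [p0]cbbc
Step 1: δ(p0, c) = (p0, c, L) → [p0]□cbbc
Step 2: δ(p0, □) = (p0, b, R) → b[p0]cbbc
Step 3: δ(p0, c) = (p0, c, L) → [p0]bcbbc
Step 4: δ(p0, b) = (p1, b, L) → [p1]□bcbbc
Step 5: δ(p1, □) = (p0, □, L) → [p0]□□bcbbc
Step 6: δ(p0, □) = (p0, b, R) → b[p0]□bcbbc
Step 7: δ(p0, □) = (p0, b, R) → bb[p0]bcbbc

The machine has not reached a halting state after 7 steps.
The machine did not halt within the 7-step bound.

Answer: No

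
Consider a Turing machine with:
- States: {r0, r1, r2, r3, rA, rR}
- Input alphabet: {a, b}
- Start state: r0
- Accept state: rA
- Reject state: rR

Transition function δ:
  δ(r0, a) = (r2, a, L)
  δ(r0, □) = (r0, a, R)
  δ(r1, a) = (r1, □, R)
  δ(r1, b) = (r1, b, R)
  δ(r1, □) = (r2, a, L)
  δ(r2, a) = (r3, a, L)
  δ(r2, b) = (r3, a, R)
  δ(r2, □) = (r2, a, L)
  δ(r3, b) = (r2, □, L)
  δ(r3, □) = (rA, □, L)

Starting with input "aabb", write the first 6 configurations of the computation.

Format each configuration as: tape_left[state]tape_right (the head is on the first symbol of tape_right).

Transitions applied:
Step 1: δ(r0, a) = (r2, a, L)
Step 2: δ(r2, □) = (r2, a, L)
Step 3: δ(r2, □) = (r2, a, L)
Step 4: δ(r2, □) = (r2, a, L)
Step 5: δ(r2, □) = (r2, a, L)

The first 6 configurations are:
[r0]aabb ⊢ [r2]□aabb ⊢ [r2]□aaabb ⊢ [r2]□aaaabb ⊢ [r2]□aaaaabb ⊢ [r2]□aaaaaabb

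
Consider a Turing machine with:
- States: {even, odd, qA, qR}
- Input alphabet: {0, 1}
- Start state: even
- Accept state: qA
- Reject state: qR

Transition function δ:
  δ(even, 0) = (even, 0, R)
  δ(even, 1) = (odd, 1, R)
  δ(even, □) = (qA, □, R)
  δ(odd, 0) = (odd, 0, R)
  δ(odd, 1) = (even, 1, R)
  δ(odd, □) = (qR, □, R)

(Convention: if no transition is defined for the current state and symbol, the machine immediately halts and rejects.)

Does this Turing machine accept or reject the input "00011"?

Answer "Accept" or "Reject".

Execution trace:
Initial: [even]00011
Step 1: δ(even, 0) = (even, 0, R) → 0[even]0011
Step 2: δ(even, 0) = (even, 0, R) → 00[even]011
Step 3: δ(even, 0) = (even, 0, R) → 000[even]11
Step 4: δ(even, 1) = (odd, 1, R) → 0001[odd]1
Step 5: δ(odd, 1) = (even, 1, R) → 00011[even]□
Step 6: δ(even, □) = (qA, □, R) → 00011□[qA]□

The machine reaches the accept state qA and halts.

Answer: Accept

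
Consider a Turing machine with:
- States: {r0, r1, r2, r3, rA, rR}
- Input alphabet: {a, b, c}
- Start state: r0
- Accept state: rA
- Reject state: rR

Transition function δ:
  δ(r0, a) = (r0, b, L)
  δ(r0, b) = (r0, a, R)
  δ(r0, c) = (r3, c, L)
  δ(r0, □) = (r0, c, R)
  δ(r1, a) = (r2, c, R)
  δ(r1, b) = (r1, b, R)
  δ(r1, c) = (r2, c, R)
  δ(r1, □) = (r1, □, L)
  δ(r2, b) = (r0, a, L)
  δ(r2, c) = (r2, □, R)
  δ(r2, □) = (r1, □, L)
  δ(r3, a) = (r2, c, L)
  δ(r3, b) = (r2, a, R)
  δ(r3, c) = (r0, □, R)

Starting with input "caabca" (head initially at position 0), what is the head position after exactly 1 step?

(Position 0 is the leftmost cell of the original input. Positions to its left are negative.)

Execution trace (head position shown):
Step 0: [r0]caabca  (head at position 0)
Step 1: move left → [r3]□caabca  (head at position -1)

After 1 step, the head is at position -1.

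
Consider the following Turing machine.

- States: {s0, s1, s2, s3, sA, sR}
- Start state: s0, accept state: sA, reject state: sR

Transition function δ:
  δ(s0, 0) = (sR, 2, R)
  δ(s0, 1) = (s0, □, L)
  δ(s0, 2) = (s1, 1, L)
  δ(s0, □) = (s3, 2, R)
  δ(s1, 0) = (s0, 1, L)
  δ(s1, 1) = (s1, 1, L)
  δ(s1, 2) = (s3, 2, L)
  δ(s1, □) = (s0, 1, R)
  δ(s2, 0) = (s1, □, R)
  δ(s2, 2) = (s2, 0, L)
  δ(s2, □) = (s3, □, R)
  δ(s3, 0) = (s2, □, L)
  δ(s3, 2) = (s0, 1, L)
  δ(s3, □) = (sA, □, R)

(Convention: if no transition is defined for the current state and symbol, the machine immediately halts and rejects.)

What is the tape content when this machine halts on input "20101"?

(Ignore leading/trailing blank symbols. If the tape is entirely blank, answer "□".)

Execution trace:
Initial: [s0]20101
Step 1: δ(s0, 2) = (s1, 1, L) → [s1]□10101
Step 2: δ(s1, □) = (s0, 1, R) → 1[s0]10101
Step 3: δ(s0, 1) = (s0, □, L) → [s0]1□0101
Step 4: δ(s0, 1) = (s0, □, L) → [s0]□□□0101
Step 5: δ(s0, □) = (s3, 2, R) → 2[s3]□□0101
Step 6: δ(s3, □) = (sA, □, R) → 2□[sA]□0101

The machine reaches the accept state sA and halts.

Final tape (ignoring leading/trailing blanks): 2□□0101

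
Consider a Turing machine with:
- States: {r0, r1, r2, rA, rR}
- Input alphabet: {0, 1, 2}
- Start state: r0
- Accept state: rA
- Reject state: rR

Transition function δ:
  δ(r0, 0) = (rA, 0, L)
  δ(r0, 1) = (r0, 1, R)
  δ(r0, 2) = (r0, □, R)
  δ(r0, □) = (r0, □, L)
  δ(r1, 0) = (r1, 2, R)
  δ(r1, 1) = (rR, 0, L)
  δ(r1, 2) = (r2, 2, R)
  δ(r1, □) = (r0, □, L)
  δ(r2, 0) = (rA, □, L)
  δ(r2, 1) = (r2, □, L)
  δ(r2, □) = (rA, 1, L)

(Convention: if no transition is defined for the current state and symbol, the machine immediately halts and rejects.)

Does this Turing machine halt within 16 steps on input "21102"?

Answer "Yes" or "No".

Execution trace:
Initial: [r0]21102
Step 1: δ(r0, 2) = (r0, □, R) → □[r0]1102
Step 2: δ(r0, 1) = (r0, 1, R) → □1[r0]102
Step 3: δ(r0, 1) = (r0, 1, R) → □11[r0]02
Step 4: δ(r0, 0) = (rA, 0, L) → □1[rA]102

The machine reaches the accept state rA and halts.
The machine halted after 4 steps (within the 16-step bound).

Answer: Yes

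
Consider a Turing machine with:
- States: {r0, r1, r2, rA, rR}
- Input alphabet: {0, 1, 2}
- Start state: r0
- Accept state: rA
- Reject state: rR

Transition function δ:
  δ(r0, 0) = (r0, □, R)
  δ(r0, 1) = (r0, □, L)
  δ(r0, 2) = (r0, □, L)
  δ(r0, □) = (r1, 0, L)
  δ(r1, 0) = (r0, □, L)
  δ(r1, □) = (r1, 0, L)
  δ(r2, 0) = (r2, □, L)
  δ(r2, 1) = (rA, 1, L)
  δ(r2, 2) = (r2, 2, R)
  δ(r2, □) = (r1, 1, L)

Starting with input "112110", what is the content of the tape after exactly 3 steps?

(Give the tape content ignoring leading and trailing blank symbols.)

Execution trace:
Initial: [r0]112110
Step 1: δ(r0, 1) = (r0, □, L) → [r0]□□12110
Step 2: δ(r0, □) = (r1, 0, L) → [r1]□0□12110
Step 3: δ(r1, □) = (r1, 0, L) → [r1]□00□12110

After 3 steps, the tape (ignoring leading/trailing blanks) is: 00□12110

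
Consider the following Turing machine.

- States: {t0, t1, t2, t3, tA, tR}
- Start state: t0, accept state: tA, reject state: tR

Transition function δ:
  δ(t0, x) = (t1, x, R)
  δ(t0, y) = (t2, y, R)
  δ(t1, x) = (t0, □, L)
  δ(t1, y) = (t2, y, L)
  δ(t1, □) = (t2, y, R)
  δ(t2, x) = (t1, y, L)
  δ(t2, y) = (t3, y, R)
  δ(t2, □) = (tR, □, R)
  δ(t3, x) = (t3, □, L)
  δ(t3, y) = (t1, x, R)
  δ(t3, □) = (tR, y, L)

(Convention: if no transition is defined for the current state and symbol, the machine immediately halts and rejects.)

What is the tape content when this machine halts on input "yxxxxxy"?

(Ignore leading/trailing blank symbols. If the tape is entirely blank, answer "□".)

Execution trace:
Initial: [t0]yxxxxxy
Step 1: δ(t0, y) = (t2, y, R) → y[t2]xxxxxy
Step 2: δ(t2, x) = (t1, y, L) → [t1]yyxxxxy
Step 3: δ(t1, y) = (t2, y, L) → [t2]□yyxxxxy
Step 4: δ(t2, □) = (tR, □, R) → □[tR]yyxxxxy

The machine reaches the reject state tR and halts.

Final tape (ignoring leading/trailing blanks): yyxxxxy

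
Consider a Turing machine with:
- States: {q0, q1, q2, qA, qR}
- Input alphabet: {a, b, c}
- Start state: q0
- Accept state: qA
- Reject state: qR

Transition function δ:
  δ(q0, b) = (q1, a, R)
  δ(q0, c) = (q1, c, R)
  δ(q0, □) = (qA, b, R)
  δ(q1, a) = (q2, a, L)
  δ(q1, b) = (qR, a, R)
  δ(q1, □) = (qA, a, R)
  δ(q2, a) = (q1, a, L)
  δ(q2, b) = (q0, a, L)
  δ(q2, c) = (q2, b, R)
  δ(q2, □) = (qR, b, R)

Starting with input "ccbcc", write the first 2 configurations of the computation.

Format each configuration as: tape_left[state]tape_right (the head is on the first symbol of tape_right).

Transitions applied:
Step 1: δ(q0, c) = (q1, c, R)

The first 2 configurations are:
[q0]ccbcc ⊢ c[q1]cbcc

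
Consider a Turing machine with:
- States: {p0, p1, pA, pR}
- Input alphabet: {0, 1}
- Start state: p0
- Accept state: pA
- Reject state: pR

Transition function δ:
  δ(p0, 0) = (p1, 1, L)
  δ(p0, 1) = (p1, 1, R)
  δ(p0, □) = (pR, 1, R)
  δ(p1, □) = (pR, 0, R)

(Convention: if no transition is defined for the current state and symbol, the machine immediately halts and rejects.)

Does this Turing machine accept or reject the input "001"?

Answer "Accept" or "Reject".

Execution trace:
Initial: [p0]001
Step 1: δ(p0, 0) = (p1, 1, L) → [p1]□101
Step 2: δ(p1, □) = (pR, 0, R) → 0[pR]101

The machine reaches the reject state pR and halts.

Answer: Reject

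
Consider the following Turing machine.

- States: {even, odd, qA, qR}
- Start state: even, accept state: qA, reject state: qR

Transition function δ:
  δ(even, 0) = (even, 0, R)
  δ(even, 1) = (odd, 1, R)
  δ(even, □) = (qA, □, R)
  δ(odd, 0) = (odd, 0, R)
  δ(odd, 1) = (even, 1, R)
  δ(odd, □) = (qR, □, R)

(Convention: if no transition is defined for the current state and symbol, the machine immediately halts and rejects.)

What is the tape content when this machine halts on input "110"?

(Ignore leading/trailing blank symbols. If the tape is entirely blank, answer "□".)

Execution trace:
Initial: [even]110
Step 1: δ(even, 1) = (odd, 1, R) → 1[odd]10
Step 2: δ(odd, 1) = (even, 1, R) → 11[even]0
Step 3: δ(even, 0) = (even, 0, R) → 110[even]□
Step 4: δ(even, □) = (qA, □, R) → 110□[qA]□

The machine reaches the accept state qA and halts.

Final tape (ignoring leading/trailing blanks): 110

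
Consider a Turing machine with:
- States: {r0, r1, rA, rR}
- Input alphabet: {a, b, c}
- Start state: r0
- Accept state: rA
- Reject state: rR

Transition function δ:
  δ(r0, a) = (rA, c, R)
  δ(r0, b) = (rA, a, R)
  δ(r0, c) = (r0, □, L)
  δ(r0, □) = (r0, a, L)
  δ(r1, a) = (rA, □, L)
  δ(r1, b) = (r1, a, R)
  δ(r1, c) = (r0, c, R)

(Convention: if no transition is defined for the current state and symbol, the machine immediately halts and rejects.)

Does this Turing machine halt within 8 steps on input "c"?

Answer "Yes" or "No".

Execution trace:
Initial: [r0]c
Step 1: δ(r0, c) = (r0, □, L) → [r0]□□
Step 2: δ(r0, □) = (r0, a, L) → [r0]□a□
Step 3: δ(r0, □) = (r0, a, L) → [r0]□aa□
Step 4: δ(r0, □) = (r0, a, L) → [r0]□aaa□
Step 5: δ(r0, □) = (r0, a, L) → [r0]□aaaa□
Step 6: δ(r0, □) = (r0, a, L) → [r0]□aaaaa□
Step 7: δ(r0, □) = (r0, a, L) → [r0]□aaaaaa□
Step 8: δ(r0, □) = (r0, a, L) → [r0]□aaaaaaa□

The machine has not reached a halting state after 8 steps.
The machine did not halt within the 8-step bound.

Answer: No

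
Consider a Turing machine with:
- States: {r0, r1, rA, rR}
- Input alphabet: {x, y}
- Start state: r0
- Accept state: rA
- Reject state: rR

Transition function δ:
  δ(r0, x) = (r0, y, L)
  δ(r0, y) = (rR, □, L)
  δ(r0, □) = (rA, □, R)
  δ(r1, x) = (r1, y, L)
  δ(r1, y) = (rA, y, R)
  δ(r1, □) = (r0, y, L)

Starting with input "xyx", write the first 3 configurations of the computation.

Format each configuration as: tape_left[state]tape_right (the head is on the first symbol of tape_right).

Transitions applied:
Step 1: δ(r0, x) = (r0, y, L)
Step 2: δ(r0, □) = (rA, □, R)

The first 3 configurations are:
[r0]xyx ⊢ [r0]□yyx ⊢ □[rA]yyx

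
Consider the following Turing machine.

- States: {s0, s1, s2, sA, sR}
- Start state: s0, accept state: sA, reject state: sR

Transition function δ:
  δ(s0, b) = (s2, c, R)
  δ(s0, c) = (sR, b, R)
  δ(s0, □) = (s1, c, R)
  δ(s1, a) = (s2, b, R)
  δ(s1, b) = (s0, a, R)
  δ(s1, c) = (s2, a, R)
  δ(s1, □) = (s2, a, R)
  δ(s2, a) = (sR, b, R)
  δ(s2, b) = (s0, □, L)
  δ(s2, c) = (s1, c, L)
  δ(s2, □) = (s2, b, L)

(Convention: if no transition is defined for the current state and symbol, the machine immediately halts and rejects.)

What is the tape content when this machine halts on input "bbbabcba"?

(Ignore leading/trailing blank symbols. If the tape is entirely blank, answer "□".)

Execution trace:
Initial: [s0]bbbabcba
Step 1: δ(s0, b) = (s2, c, R) → c[s2]bbabcba
Step 2: δ(s2, b) = (s0, □, L) → [s0]c□babcba
Step 3: δ(s0, c) = (sR, b, R) → b[sR]□babcba

The machine reaches the reject state sR and halts.

Final tape (ignoring leading/trailing blanks): b□babcba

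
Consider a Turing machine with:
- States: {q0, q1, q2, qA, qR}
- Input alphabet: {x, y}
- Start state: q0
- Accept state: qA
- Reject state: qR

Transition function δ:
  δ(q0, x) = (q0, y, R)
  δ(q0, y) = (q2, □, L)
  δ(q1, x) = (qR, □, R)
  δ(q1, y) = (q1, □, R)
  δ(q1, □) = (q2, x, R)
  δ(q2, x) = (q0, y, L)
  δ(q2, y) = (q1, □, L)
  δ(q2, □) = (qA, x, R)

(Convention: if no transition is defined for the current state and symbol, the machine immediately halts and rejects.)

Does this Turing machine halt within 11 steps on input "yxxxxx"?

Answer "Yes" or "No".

Execution trace:
Initial: [q0]yxxxxx
Step 1: δ(q0, y) = (q2, □, L) → [q2]□□xxxxx
Step 2: δ(q2, □) = (qA, x, R) → x[qA]□xxxxx

The machine reaches the accept state qA and halts.
The machine halted after 2 steps (within the 11-step bound).

Answer: Yes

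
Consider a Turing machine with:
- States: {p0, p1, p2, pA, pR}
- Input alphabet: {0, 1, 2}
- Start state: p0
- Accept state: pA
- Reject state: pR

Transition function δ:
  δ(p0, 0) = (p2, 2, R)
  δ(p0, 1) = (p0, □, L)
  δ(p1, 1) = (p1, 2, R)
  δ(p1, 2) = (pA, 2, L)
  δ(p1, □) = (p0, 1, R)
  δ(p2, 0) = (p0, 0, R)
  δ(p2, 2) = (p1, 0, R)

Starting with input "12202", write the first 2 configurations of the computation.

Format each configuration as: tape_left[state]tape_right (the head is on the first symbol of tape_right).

Transitions applied:
Step 1: δ(p0, 1) = (p0, □, L)

The first 2 configurations are:
[p0]12202 ⊢ [p0]□□2202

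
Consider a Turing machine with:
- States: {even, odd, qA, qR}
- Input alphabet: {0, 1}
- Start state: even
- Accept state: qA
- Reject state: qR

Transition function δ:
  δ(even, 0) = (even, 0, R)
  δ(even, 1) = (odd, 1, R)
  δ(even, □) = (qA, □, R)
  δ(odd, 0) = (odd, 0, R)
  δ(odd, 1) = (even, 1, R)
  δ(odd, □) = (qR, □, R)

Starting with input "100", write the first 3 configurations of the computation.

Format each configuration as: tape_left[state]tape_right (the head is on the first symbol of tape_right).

Transitions applied:
Step 1: δ(even, 1) = (odd, 1, R)
Step 2: δ(odd, 0) = (odd, 0, R)

The first 3 configurations are:
[even]100 ⊢ 1[odd]00 ⊢ 10[odd]0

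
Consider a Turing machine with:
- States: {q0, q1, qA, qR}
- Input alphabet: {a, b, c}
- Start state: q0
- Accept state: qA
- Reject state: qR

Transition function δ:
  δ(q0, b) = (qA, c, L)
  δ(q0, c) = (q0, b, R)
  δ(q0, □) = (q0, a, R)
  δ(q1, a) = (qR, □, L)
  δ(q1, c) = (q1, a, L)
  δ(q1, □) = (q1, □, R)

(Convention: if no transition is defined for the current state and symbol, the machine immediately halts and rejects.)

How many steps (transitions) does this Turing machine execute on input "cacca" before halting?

Execution trace:
Initial: [q0]cacca
Step 1: δ(q0, c) = (q0, b, R) → b[q0]acca

No transition is defined for δ(q0, a). By convention the machine halts and rejects.

The machine executed 1 step before halting.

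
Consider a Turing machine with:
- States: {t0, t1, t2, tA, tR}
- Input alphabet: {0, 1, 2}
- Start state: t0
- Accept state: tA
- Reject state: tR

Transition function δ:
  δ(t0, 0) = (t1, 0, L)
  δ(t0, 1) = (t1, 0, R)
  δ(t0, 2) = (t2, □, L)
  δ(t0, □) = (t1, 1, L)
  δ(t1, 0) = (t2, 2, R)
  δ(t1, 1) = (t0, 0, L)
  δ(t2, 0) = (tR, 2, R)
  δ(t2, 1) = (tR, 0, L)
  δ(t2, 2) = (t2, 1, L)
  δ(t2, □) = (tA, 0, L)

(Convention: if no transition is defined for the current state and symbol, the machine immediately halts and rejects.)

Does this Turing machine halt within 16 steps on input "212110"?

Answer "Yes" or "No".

Execution trace:
Initial: [t0]212110
Step 1: δ(t0, 2) = (t2, □, L) → [t2]□□12110
Step 2: δ(t2, □) = (tA, 0, L) → [tA]□0□12110

The machine reaches the accept state tA and halts.
The machine halted after 2 steps (within the 16-step bound).

Answer: Yes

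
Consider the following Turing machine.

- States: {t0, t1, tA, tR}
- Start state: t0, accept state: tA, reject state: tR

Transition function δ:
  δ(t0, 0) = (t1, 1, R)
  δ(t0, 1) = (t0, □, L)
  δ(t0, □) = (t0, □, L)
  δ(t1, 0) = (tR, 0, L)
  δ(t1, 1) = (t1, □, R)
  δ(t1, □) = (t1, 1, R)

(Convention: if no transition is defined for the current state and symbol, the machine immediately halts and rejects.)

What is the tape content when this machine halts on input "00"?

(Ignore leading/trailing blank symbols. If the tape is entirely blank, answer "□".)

Execution trace:
Initial: [t0]00
Step 1: δ(t0, 0) = (t1, 1, R) → 1[t1]0
Step 2: δ(t1, 0) = (tR, 0, L) → [tR]10

The machine reaches the reject state tR and halts.

Final tape (ignoring leading/trailing blanks): 10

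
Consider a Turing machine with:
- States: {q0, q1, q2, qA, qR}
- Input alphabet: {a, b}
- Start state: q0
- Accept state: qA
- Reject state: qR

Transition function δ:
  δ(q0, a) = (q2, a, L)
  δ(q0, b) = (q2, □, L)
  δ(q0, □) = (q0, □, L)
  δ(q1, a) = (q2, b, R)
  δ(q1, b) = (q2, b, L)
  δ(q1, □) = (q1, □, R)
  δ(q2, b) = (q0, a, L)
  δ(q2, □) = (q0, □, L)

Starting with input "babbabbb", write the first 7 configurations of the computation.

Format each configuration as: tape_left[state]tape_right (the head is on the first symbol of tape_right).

Transitions applied:
Step 1: δ(q0, b) = (q2, □, L)
Step 2: δ(q2, □) = (q0, □, L)
Step 3: δ(q0, □) = (q0, □, L)
Step 4: δ(q0, □) = (q0, □, L)
Step 5: δ(q0, □) = (q0, □, L)
Step 6: δ(q0, □) = (q0, □, L)

The first 7 configurations are:
[q0]babbabbb ⊢ [q2]□□abbabbb ⊢ [q0]□□□abbabbb ⊢ [q0]□□□□abbabbb ⊢ [q0]□□□□□abbabbb ⊢ [q0]□□□□□□abbabbb ⊢ [q0]□□□□□□□abbabbb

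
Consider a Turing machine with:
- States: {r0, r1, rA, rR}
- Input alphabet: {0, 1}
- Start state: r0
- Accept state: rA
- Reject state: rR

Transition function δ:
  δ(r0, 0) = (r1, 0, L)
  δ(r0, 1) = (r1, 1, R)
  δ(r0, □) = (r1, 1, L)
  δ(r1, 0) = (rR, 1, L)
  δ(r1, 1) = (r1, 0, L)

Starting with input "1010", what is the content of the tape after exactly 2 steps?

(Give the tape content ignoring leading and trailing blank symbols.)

Execution trace:
Initial: [r0]1010
Step 1: δ(r0, 1) = (r1, 1, R) → 1[r1]010
Step 2: δ(r1, 0) = (rR, 1, L) → [rR]1110

The machine reaches the reject state rR and halts.

After 2 steps, the tape (ignoring leading/trailing blanks) is: 1110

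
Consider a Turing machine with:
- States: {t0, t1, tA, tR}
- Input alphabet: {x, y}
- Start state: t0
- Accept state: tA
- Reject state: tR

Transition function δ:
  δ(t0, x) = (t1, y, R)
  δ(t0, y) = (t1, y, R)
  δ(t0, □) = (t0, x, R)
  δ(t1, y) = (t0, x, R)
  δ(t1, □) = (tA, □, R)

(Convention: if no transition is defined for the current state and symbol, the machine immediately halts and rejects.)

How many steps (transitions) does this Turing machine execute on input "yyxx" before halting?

Execution trace:
Initial: [t0]yyxx
Step 1: δ(t0, y) = (t1, y, R) → y[t1]yxx
Step 2: δ(t1, y) = (t0, x, R) → yx[t0]xx
Step 3: δ(t0, x) = (t1, y, R) → yxy[t1]x

No transition is defined for δ(t1, x). By convention the machine halts and rejects.

The machine executed 3 steps before halting.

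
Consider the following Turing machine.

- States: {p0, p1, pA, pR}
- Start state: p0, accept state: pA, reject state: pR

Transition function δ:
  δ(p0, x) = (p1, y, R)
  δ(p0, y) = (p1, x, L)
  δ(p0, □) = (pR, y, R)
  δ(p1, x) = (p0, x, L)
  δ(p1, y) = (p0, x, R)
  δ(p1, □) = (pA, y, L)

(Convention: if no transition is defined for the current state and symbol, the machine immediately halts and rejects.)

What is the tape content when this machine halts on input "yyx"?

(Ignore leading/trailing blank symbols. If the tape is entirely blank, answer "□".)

Execution trace:
Initial: [p0]yyx
Step 1: δ(p0, y) = (p1, x, L) → [p1]□xyx
Step 2: δ(p1, □) = (pA, y, L) → [pA]□yxyx

The machine reaches the accept state pA and halts.

Final tape (ignoring leading/trailing blanks): yxyx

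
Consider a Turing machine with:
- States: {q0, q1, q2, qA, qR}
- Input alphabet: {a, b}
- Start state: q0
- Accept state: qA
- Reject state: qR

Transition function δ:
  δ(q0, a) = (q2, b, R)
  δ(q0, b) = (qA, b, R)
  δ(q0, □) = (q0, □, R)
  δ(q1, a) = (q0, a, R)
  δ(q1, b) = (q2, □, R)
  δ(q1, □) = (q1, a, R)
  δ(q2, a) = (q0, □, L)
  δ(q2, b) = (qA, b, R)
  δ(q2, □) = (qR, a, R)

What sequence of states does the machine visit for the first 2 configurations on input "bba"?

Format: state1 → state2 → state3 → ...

Execution trace:
Initial: [q0]bba
Step 1: δ(q0, b) = (qA, b, R) → b[qA]ba

The machine reaches the accept state qA and halts.

State sequence: q0 → qA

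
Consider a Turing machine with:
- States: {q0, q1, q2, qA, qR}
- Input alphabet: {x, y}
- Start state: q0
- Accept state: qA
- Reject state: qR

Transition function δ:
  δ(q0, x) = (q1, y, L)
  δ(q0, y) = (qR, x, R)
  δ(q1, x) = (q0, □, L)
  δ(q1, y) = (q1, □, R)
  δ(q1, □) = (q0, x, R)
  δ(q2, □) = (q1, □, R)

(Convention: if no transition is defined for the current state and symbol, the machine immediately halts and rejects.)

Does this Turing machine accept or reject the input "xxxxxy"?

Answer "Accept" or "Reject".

Execution trace:
Initial: [q0]xxxxxy
Step 1: δ(q0, x) = (q1, y, L) → [q1]□yxxxxy
Step 2: δ(q1, □) = (q0, x, R) → x[q0]yxxxxy
Step 3: δ(q0, y) = (qR, x, R) → xx[qR]xxxxy

The machine reaches the reject state qR and halts.

Answer: Reject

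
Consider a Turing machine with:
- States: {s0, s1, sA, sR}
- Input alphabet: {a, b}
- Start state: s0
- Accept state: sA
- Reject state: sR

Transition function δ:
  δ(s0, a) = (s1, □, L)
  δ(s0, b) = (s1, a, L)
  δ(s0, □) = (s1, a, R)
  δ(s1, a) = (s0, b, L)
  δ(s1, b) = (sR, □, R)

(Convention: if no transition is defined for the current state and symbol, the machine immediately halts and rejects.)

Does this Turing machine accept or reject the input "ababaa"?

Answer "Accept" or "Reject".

Execution trace:
Initial: [s0]ababaa
Step 1: δ(s0, a) = (s1, □, L) → [s1]□□babaa

No transition is defined for δ(s1, □). By convention the machine halts and rejects.

Answer: Reject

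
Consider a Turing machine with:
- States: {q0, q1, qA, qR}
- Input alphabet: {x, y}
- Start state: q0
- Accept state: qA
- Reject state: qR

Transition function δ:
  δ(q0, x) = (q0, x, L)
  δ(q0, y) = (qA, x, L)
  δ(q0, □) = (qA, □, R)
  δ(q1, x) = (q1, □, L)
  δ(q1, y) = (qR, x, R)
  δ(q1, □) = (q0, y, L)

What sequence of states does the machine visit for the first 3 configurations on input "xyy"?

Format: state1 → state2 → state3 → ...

Execution trace:
Initial: [q0]xyy
Step 1: δ(q0, x) = (q0, x, L) → [q0]□xyy
Step 2: δ(q0, □) = (qA, □, R) → □[qA]xyy

The machine reaches the accept state qA and halts.

State sequence: q0 → q0 → qA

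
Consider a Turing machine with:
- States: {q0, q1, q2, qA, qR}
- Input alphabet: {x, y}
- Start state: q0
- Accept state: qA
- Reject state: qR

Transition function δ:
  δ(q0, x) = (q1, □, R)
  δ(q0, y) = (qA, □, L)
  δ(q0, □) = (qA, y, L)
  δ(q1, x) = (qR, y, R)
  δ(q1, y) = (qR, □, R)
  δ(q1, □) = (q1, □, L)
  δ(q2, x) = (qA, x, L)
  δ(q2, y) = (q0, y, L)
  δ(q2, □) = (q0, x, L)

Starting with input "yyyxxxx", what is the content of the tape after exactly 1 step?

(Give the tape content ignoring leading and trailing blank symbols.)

Execution trace:
Initial: [q0]yyyxxxx
Step 1: δ(q0, y) = (qA, □, L) → [qA]□□yyxxxx

The machine reaches the accept state qA and halts.

After 1 step, the tape (ignoring leading/trailing blanks) is: yyxxxx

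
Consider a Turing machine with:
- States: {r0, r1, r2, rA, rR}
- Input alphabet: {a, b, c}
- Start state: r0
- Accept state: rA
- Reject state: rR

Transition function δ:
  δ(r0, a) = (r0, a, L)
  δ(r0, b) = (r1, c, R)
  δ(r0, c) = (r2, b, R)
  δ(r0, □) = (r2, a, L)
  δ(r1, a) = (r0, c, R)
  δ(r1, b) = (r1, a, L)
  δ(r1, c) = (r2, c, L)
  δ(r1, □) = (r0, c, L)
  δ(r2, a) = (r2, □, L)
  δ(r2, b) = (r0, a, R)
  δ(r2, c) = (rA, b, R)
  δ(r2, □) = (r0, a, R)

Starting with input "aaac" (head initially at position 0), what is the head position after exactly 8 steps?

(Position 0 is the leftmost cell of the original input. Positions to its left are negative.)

Execution trace (head position shown):
Step 0: [r0]aaac  (head at position 0)
Step 1: move left → [r0]□aaac  (head at position -1)
Step 2: move left → [r2]□aaaac  (head at position -2)
Step 3: move right → a[r0]aaaac  (head at position -1)
Step 4: move left → [r0]aaaaac  (head at position -2)
Step 5: move left → [r0]□aaaaac  (head at position -3)
Step 6: move left → [r2]□aaaaaac  (head at position -4)
Step 7: move right → a[r0]aaaaaac  (head at position -3)
Step 8: move left → [r0]aaaaaaac  (head at position -4)

After 8 steps, the head is at position -4.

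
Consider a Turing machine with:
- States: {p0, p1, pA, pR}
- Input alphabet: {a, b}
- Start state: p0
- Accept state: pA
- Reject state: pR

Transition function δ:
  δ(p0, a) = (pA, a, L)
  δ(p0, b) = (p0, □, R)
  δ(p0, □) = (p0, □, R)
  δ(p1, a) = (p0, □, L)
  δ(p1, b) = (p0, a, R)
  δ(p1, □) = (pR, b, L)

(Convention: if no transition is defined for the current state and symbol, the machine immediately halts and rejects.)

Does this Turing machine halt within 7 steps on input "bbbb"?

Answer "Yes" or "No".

Execution trace:
Initial: [p0]bbbb
Step 1: δ(p0, b) = (p0, □, R) → □[p0]bbb
Step 2: δ(p0, b) = (p0, □, R) → □□[p0]bb
Step 3: δ(p0, b) = (p0, □, R) → □□□[p0]b
Step 4: δ(p0, b) = (p0, □, R) → □□□□[p0]□
Step 5: δ(p0, □) = (p0, □, R) → □□□□□[p0]□
Step 6: δ(p0, □) = (p0, □, R) → □□□□□□[p0]□
Step 7: δ(p0, □) = (p0, □, R) → □□□□□□□[p0]□

The machine has not reached a halting state after 7 steps.
The machine did not halt within the 7-step bound.

Answer: No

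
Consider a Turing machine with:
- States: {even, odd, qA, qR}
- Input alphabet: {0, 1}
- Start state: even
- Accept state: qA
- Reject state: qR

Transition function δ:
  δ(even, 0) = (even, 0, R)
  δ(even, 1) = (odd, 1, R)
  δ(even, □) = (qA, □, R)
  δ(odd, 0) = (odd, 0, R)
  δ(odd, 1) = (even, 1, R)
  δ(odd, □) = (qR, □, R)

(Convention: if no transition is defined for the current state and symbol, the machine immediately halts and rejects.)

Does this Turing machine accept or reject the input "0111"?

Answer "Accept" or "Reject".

Execution trace:
Initial: [even]0111
Step 1: δ(even, 0) = (even, 0, R) → 0[even]111
Step 2: δ(even, 1) = (odd, 1, R) → 01[odd]11
Step 3: δ(odd, 1) = (even, 1, R) → 011[even]1
Step 4: δ(even, 1) = (odd, 1, R) → 0111[odd]□
Step 5: δ(odd, □) = (qR, □, R) → 0111□[qR]□

The machine reaches the reject state qR and halts.

Answer: Reject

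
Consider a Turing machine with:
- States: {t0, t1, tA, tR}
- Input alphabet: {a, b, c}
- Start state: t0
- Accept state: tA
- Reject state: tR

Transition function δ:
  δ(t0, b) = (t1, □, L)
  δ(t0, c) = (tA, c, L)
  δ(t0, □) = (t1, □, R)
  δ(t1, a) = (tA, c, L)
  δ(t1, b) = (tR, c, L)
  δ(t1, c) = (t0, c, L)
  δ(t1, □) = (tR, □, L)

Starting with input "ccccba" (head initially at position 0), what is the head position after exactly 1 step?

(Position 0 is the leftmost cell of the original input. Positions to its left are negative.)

Execution trace (head position shown):
Step 0: [t0]ccccba  (head at position 0)
Step 1: move left → [tA]□ccccba  (head at position -1)

After 1 step, the head is at position -1.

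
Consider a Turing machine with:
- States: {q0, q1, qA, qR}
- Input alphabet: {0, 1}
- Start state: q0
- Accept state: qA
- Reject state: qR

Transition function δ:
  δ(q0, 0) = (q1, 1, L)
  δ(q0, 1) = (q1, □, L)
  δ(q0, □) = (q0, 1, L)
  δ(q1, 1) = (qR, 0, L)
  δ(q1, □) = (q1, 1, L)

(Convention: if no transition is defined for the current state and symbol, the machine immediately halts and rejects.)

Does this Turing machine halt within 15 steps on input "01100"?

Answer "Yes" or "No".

Execution trace:
Initial: [q0]01100
Step 1: δ(q0, 0) = (q1, 1, L) → [q1]□11100
Step 2: δ(q1, □) = (q1, 1, L) → [q1]□111100
Step 3: δ(q1, □) = (q1, 1, L) → [q1]□1111100
Step 4: δ(q1, □) = (q1, 1, L) → [q1]□11111100
Step 5: δ(q1, □) = (q1, 1, L) → [q1]□111111100
Step 6: δ(q1, □) = (q1, 1, L) → [q1]□1111111100
Step 7: δ(q1, □) = (q1, 1, L) → [q1]□11111111100
Step 8: δ(q1, □) = (q1, 1, L) → [q1]□111111111100
Step 9: δ(q1, □) = (q1, 1, L) → [q1]□1111111111100
Step 10: δ(q1, □) = (q1, 1, L) → [q1]□11111111111100
Step 11: δ(q1, □) = (q1, 1, L) → [q1]□111111111111100
Step 12: δ(q1, □) = (q1, 1, L) → [q1]□1111111111111100
Step 13: δ(q1, □) = (q1, 1, L) → [q1]□11111111111111100
Step 14: δ(q1, □) = (q1, 1, L) → [q1]□111111111111111100
Step 15: δ(q1, □) = (q1, 1, L) → [q1]□1111111111111111100

The machine has not reached a halting state after 15 steps.
The machine did not halt within the 15-step bound.

Answer: No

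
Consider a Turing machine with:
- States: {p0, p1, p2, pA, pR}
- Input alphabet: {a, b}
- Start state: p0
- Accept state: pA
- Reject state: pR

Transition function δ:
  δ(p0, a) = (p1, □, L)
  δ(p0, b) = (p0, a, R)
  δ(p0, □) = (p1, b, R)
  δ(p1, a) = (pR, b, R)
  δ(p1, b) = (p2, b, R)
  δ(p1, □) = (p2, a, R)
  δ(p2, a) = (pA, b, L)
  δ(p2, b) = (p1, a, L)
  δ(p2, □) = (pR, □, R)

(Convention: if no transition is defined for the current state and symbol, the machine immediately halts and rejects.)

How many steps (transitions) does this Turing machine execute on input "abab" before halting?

Execution trace:
Initial: [p0]abab
Step 1: δ(p0, a) = (p1, □, L) → [p1]□□bab
Step 2: δ(p1, □) = (p2, a, R) → a[p2]□bab
Step 3: δ(p2, □) = (pR, □, R) → a□[pR]bab

The machine reaches the reject state pR and halts.

The machine executed 3 steps before halting.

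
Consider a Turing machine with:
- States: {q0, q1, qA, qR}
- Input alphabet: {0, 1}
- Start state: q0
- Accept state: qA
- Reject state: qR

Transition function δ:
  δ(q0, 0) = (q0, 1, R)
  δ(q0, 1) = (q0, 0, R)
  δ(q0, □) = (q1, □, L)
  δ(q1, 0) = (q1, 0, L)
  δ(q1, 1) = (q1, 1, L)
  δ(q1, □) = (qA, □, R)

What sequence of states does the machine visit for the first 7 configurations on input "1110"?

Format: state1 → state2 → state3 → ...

Execution trace:
Initial: [q0]1110
Step 1: δ(q0, 1) = (q0, 0, R) → 0[q0]110
Step 2: δ(q0, 1) = (q0, 0, R) → 00[q0]10
Step 3: δ(q0, 1) = (q0, 0, R) → 000[q0]0
Step 4: δ(q0, 0) = (q0, 1, R) → 0001[q0]□
Step 5: δ(q0, □) = (q1, □, L) → 000[q1]1□
Step 6: δ(q1, 1) = (q1, 1, L) → 00[q1]01□

State sequence: q0 → q0 → q0 → q0 → q0 → q1 → q1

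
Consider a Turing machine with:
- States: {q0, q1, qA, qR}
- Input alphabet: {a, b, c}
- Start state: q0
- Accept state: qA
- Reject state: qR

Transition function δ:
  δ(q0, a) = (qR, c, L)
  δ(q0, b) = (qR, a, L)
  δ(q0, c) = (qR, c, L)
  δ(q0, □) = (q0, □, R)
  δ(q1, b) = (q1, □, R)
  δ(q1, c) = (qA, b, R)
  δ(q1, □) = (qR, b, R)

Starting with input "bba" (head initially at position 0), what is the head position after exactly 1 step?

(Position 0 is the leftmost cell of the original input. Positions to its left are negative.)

Execution trace (head position shown):
Step 0: [q0]bba  (head at position 0)
Step 1: move left → [qR]□aba  (head at position -1)

After 1 step, the head is at position -1.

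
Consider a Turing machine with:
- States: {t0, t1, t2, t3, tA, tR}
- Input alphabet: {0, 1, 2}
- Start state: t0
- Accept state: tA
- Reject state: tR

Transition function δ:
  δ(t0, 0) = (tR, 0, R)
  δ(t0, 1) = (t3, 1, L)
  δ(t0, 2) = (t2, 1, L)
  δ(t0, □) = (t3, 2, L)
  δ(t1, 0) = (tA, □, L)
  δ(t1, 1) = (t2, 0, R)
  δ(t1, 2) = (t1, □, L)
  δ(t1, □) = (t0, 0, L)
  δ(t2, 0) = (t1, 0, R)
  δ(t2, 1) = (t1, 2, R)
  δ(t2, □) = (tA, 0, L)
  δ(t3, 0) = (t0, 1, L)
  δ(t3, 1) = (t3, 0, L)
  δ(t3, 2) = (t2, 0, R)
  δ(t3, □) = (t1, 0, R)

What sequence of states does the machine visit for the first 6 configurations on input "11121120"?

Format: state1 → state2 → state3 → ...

Execution trace:
Initial: [t0]11121120
Step 1: δ(t0, 1) = (t3, 1, L) → [t3]□11121120
Step 2: δ(t3, □) = (t1, 0, R) → 0[t1]11121120
Step 3: δ(t1, 1) = (t2, 0, R) → 00[t2]1121120
Step 4: δ(t2, 1) = (t1, 2, R) → 002[t1]121120
Step 5: δ(t1, 1) = (t2, 0, R) → 0020[t2]21120

No transition is defined for δ(t2, 2). By convention the machine halts and rejects.

State sequence: t0 → t3 → t1 → t2 → t1 → t2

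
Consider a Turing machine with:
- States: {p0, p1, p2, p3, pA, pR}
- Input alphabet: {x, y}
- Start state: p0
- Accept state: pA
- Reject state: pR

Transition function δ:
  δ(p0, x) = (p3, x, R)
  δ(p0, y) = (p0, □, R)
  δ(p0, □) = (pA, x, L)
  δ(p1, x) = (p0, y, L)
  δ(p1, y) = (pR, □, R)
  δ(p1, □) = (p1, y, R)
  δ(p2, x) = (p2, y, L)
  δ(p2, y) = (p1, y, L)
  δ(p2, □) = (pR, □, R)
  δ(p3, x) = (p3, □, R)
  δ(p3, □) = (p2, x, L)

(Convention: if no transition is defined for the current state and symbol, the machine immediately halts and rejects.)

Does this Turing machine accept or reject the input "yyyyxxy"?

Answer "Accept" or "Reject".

Execution trace:
Initial: [p0]yyyyxxy
Step 1: δ(p0, y) = (p0, □, R) → □[p0]yyyxxy
Step 2: δ(p0, y) = (p0, □, R) → □□[p0]yyxxy
Step 3: δ(p0, y) = (p0, □, R) → □□□[p0]yxxy
Step 4: δ(p0, y) = (p0, □, R) → □□□□[p0]xxy
Step 5: δ(p0, x) = (p3, x, R) → □□□□x[p3]xy
Step 6: δ(p3, x) = (p3, □, R) → □□□□x□[p3]y

No transition is defined for δ(p3, y). By convention the machine halts and rejects.

Answer: Reject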